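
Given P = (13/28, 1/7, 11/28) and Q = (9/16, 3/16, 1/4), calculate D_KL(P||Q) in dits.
0.0216 dits

KL divergence: D_KL(P||Q) = Σ p(x) log(p(x)/q(x))

Computing term by term:
  x=0: 13/28 × log_10[(13/28)/(9/16)] = 13/28 × -0.0833 = -0.0387
  x=1: 1/7 × log_10[(1/7)/(3/16)] = 1/7 × -0.1181 = -0.0169
  x=2: 11/28 × log_10[(11/28)/(1/4)] = 11/28 × 0.1963 = 0.0771

D_KL(P||Q) = 0.0216 dits

Note: KL divergence is always non-negative and equals 0 iff P = Q.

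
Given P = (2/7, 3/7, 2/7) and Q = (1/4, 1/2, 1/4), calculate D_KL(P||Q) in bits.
0.0148 bits

KL divergence: D_KL(P||Q) = Σ p(x) log(p(x)/q(x))

Computing term by term:
  x=0: 2/7 × log_2[(2/7)/(1/4)] = 2/7 × 0.1926 = 0.0550
  x=1: 3/7 × log_2[(3/7)/(1/2)] = 3/7 × -0.2224 = -0.0953
  x=2: 2/7 × log_2[(2/7)/(1/4)] = 2/7 × 0.1926 = 0.0550

D_KL(P||Q) = 0.0148 bits

Note: KL divergence is always non-negative and equals 0 iff P = Q.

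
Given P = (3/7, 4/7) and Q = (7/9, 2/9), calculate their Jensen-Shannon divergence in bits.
0.0943 bits

Jensen-Shannon divergence is:
JSD(P||Q) = 0.5 × D_KL(P||M) + 0.5 × D_KL(Q||M)
where M = 0.5 × (P + Q) is the mixture distribution.

M = 0.5 × (3/7, 4/7) + 0.5 × (7/9, 2/9) = (0.603175, 0.396825)

D_KL(P||M) = 0.0893 bits
D_KL(Q||M) = 0.0994 bits

JSD(P||Q) = 0.5 × 0.0893 + 0.5 × 0.0994 = 0.0943 bits

Unlike KL divergence, JSD is symmetric and bounded: 0 ≤ JSD ≤ log(2).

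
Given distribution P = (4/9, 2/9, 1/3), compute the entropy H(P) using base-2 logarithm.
1.5305 bits

Shannon entropy is H(X) = -Σ p(x) log p(x).

For P = (4/9, 2/9, 1/3):
H = -4/9 × log_2(4/9) -2/9 × log_2(2/9) -1/3 × log_2(1/3)
H = 1.5305 bits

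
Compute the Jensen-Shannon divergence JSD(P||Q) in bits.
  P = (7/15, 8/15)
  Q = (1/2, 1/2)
0.0008 bits

Jensen-Shannon divergence is:
JSD(P||Q) = 0.5 × D_KL(P||M) + 0.5 × D_KL(Q||M)
where M = 0.5 × (P + Q) is the mixture distribution.

M = 0.5 × (7/15, 8/15) + 0.5 × (1/2, 1/2) = (0.483333, 0.516667)

D_KL(P||M) = 0.0008 bits
D_KL(Q||M) = 0.0008 bits

JSD(P||Q) = 0.5 × 0.0008 + 0.5 × 0.0008 = 0.0008 bits

Unlike KL divergence, JSD is symmetric and bounded: 0 ≤ JSD ≤ log(2).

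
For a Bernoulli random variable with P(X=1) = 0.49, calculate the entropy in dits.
0.3009 dits

The binary entropy function is:
H(p) = -p log(p) - (1-p) log(1-p)

H(0.49) = -0.49 × log_10(0.49) - 0.51 × log_10(0.51)
H(0.49) = 0.3009 dits

Note: Binary entropy is maximized at p=0.5 (H=1 bit) and minimized at p=0 or p=1 (H=0).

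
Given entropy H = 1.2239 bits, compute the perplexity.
2.3358

Perplexity is 2^H (or exp(H) for natural log).

H = 1.2239 bits
Perplexity = 2^1.2239 = 2.3358

Interpretation: The model's uncertainty is equivalent to choosing uniformly among 2.3 options.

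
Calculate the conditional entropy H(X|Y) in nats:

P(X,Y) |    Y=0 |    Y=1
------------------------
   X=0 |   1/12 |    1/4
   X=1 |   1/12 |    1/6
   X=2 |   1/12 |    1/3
1.0703 nats

Using the chain rule: H(X|Y) = H(X,Y) - H(Y)

First, compute H(X,Y) = 1.6326 nats

Marginal P(Y) = (1/4, 3/4)
H(Y) = 0.5623 nats

H(X|Y) = H(X,Y) - H(Y) = 1.6326 - 0.5623 = 1.0703 nats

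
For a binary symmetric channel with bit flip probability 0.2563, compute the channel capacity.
0.1789 bits

For a binary symmetric channel (BSC) with error probability p:
Capacity C = 1 - H(p) bits per symbol

where H(p) = -p log₂(p) - (1-p) log₂(1-p) is the binary entropy function.

H(0.2563) = 0.8211 bits
C = 1 - 0.8211 = 0.1789 bits per symbol

This means we can reliably transmit up to 0.1789 bits of information per channel use.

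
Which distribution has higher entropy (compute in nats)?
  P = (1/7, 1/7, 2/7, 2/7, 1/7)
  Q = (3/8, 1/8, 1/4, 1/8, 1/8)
P

Computing entropies in nats:
H(P) = 1.5498
H(Q) = 1.4942

Distribution P has higher entropy.

Intuition: The distribution closer to uniform (more spread out) has higher entropy.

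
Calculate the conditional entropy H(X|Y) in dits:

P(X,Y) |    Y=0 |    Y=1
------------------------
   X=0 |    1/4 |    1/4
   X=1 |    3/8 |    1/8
0.2863 dits

Using the chain rule: H(X|Y) = H(X,Y) - H(Y)

First, compute H(X,Y) = 0.5737 dits

Marginal P(Y) = (5/8, 3/8)
H(Y) = 0.2873 dits

H(X|Y) = H(X,Y) - H(Y) = 0.5737 - 0.2873 = 0.2863 dits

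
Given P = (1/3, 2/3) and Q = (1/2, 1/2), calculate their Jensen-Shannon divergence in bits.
0.0207 bits

Jensen-Shannon divergence is:
JSD(P||Q) = 0.5 × D_KL(P||M) + 0.5 × D_KL(Q||M)
where M = 0.5 × (P + Q) is the mixture distribution.

M = 0.5 × (1/3, 2/3) + 0.5 × (1/2, 1/2) = (5/12, 7/12)

D_KL(P||M) = 0.0211 bits
D_KL(Q||M) = 0.0203 bits

JSD(P||Q) = 0.5 × 0.0211 + 0.5 × 0.0203 = 0.0207 bits

Unlike KL divergence, JSD is symmetric and bounded: 0 ≤ JSD ≤ log(2).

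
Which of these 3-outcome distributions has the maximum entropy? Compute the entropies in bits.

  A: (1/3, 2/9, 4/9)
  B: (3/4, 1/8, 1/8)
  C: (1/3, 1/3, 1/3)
C

For a discrete distribution over n outcomes, entropy is maximized by the uniform distribution.

Computing entropies:
H(A) = 1.5305 bits
H(B) = 1.0613 bits
H(C) = 1.5850 bits

The uniform distribution (where all probabilities equal 1/3) achieves the maximum entropy of log_2(3) = 1.5850 bits.

Distribution C has the highest entropy.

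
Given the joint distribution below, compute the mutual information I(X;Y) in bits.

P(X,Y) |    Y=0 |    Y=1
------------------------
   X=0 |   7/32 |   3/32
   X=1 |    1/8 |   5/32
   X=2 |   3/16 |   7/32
0.0385 bits

Mutual information: I(X;Y) = H(X) + H(Y) - H(X,Y)

Marginals:
P(X) = (5/16, 9/32, 13/32), H(X) = 1.5671 bits
P(Y) = (17/32, 15/32), H(Y) = 0.9972 bits

Joint entropy: H(X,Y) = 2.5257 bits

I(X;Y) = 1.5671 + 0.9972 - 2.5257 = 0.0385 bits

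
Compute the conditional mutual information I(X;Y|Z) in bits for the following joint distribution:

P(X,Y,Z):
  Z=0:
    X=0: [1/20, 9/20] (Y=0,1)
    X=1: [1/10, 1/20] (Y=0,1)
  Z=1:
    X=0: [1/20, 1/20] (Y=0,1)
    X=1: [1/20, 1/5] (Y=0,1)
0.1559 bits

Conditional mutual information: I(X;Y|Z) = H(X|Z) + H(Y|Z) - H(X,Y|Z)

H(Z) = 0.9341
H(X,Z) = 1.7427 → H(X|Z) = 0.8087
H(Y,Z) = 1.7427 → H(Y|Z) = 0.8087
H(X,Y,Z) = 2.3955 → H(X,Y|Z) = 1.4614

I(X;Y|Z) = 0.8087 + 0.8087 - 1.4614 = 0.1559 bits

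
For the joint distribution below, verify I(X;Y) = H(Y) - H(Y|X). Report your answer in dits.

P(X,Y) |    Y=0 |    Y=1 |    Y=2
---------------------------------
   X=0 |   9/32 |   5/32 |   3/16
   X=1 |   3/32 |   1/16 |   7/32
I(X;Y) = 0.0171 dits

Mutual information has multiple equivalent forms:
- I(X;Y) = H(X) - H(X|Y)
- I(X;Y) = H(Y) - H(Y|X)
- I(X;Y) = H(X) + H(Y) - H(X,Y)

Computing all quantities:
H(X) = 0.2873, H(Y) = 0.4631, H(X,Y) = 0.7332
H(X|Y) = 0.2702, H(Y|X) = 0.4459

Verification:
H(X) - H(X|Y) = 0.2873 - 0.2702 = 0.0171
H(Y) - H(Y|X) = 0.4631 - 0.4459 = 0.0171
H(X) + H(Y) - H(X,Y) = 0.2873 + 0.4631 - 0.7332 = 0.0171

All forms give I(X;Y) = 0.0171 dits. ✓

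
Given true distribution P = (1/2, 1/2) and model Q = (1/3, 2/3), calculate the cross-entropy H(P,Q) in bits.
1.0850 bits

Cross-entropy: H(P,Q) = -Σ p(x) log q(x)

Alternatively: H(P,Q) = H(P) + D_KL(P||Q)
H(P) = 1.0000 bits
D_KL(P||Q) = 0.0850 bits

H(P,Q) = 1.0000 + 0.0850 = 1.0850 bits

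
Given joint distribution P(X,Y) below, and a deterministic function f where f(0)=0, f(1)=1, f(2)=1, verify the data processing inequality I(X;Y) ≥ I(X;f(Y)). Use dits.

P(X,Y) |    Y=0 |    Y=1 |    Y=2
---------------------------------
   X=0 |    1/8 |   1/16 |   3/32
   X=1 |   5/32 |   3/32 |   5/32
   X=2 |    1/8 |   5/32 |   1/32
I(X;Y) = 0.0247, I(X;f(Y)) = 0.0005, inequality holds: 0.0247 ≥ 0.0005

Data Processing Inequality: For any Markov chain X → Y → Z, we have I(X;Y) ≥ I(X;Z).

Here Z = f(Y) is a deterministic function of Y, forming X → Y → Z.

Original I(X;Y) = 0.0247 dits

After applying f:
P(X,Z) where Z=f(Y):
- P(X,Z=0) = P(X,Y=0)
- P(X,Z=1) = P(X,Y=1) + P(X,Y=2)

I(X;Z) = I(X;f(Y)) = 0.0005 dits

Verification: 0.0247 ≥ 0.0005 ✓

Information cannot be created by processing; the function f can only lose information about X.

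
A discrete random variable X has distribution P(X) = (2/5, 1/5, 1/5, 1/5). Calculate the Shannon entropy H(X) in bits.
1.9219 bits

Shannon entropy is H(X) = -Σ p(x) log p(x).

For P = (2/5, 1/5, 1/5, 1/5):
H = -2/5 × log_2(2/5) -1/5 × log_2(1/5) -1/5 × log_2(1/5) -1/5 × log_2(1/5)
H = 1.9219 bits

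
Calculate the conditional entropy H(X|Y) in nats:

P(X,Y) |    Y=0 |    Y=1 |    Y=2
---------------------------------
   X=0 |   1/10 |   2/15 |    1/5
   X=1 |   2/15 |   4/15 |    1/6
0.6666 nats

Using the chain rule: H(X|Y) = H(X,Y) - H(Y)

First, compute H(X,Y) = 1.7405 nats

Marginal P(Y) = (7/30, 2/5, 11/30)
H(Y) = 1.0740 nats

H(X|Y) = H(X,Y) - H(Y) = 1.7405 - 1.0740 = 0.6666 nats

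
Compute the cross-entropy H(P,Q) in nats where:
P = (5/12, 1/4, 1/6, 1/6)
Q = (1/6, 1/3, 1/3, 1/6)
1.5029 nats

Cross-entropy: H(P,Q) = -Σ p(x) log q(x)

Alternatively: H(P,Q) = H(P) + D_KL(P||Q)
H(P) = 1.3086 nats
D_KL(P||Q) = 0.1943 nats

H(P,Q) = 1.3086 + 0.1943 = 1.5029 nats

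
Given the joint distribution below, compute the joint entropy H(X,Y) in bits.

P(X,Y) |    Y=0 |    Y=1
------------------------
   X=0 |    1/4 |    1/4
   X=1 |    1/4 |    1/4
2.0000 bits

Joint entropy is H(X,Y) = -Σ_{x,y} p(x,y) log p(x,y).

Summing over all non-zero entries:
H(X,Y) = -[1/4·log_2(1/4) + 1/4·log_2(1/4) + 1/4·log_2(1/4) + 1/4·log_2(1/4)]
H(X,Y) = 2.0000 bits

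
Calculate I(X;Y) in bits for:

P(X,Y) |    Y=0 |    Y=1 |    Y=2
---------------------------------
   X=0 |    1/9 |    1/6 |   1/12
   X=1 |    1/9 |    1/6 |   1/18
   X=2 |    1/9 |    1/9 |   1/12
0.0124 bits

Mutual information: I(X;Y) = H(X) + H(Y) - H(X,Y)

Marginals:
P(X) = (13/36, 1/3, 11/36), H(X) = 1.5816 bits
P(Y) = (1/3, 4/9, 2/9), H(Y) = 1.5305 bits

Joint entropy: H(X,Y) = 3.0997 bits

I(X;Y) = 1.5816 + 1.5305 - 3.0997 = 0.0124 bits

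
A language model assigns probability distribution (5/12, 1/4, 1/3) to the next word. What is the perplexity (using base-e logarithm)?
2.9375

Perplexity is e^H (or exp(H) for natural log).

First, H = -Σ p log p = 1.0776 nats
Perplexity = e^1.0776 = 2.9375

Interpretation: The model's uncertainty is equivalent to choosing uniformly among 2.9 options.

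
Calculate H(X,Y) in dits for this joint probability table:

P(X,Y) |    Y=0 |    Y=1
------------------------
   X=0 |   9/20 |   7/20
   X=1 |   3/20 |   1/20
0.5043 dits

Joint entropy is H(X,Y) = -Σ_{x,y} p(x,y) log p(x,y).

Summing over all non-zero entries:
H(X,Y) = -[9/20·log_10(9/20) + 7/20·log_10(7/20) + 3/20·log_10(3/20) + 1/20·log_10(1/20)]
H(X,Y) = 0.5043 dits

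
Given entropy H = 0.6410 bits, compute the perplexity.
1.5594

Perplexity is 2^H (or exp(H) for natural log).

H = 0.6410 bits
Perplexity = 2^0.6410 = 1.5594

Interpretation: The model's uncertainty is equivalent to choosing uniformly among 1.6 options.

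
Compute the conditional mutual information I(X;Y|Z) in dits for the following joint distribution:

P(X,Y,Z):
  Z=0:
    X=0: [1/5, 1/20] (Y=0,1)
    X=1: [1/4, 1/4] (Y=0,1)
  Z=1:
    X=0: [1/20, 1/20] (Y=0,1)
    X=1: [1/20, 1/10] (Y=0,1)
0.0159 dits

Conditional mutual information: I(X;Y|Z) = H(X|Z) + H(Y|Z) - H(X,Y|Z)

H(Z) = 0.2442
H(X,Z) = 0.5246 → H(X|Z) = 0.2804
H(Y,Z) = 0.5365 → H(Y|Z) = 0.2923
H(X,Y,Z) = 0.8010 → H(X,Y|Z) = 0.5568

I(X;Y|Z) = 0.2804 + 0.2923 - 0.5568 = 0.0159 dits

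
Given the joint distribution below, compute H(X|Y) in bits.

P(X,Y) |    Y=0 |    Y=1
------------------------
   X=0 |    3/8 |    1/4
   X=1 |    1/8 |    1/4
0.9056 bits

Using the chain rule: H(X|Y) = H(X,Y) - H(Y)

First, compute H(X,Y) = 1.9056 bits

Marginal P(Y) = (1/2, 1/2)
H(Y) = 1.0000 bits

H(X|Y) = H(X,Y) - H(Y) = 1.9056 - 1.0000 = 0.9056 bits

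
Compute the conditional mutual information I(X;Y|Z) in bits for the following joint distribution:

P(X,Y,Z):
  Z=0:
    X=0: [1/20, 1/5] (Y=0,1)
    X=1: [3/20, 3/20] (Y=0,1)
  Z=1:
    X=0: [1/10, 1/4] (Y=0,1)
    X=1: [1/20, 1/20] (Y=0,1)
0.0508 bits

Conditional mutual information: I(X;Y|Z) = H(X|Z) + H(Y|Z) - H(X,Y|Z)

H(Z) = 0.9928
H(X,Z) = 1.8834 → H(X|Z) = 0.8906
H(Y,Z) = 1.9261 → H(Y|Z) = 0.9333
H(X,Y,Z) = 2.7660 → H(X,Y|Z) = 1.7732

I(X;Y|Z) = 0.8906 + 0.9333 - 1.7732 = 0.0508 bits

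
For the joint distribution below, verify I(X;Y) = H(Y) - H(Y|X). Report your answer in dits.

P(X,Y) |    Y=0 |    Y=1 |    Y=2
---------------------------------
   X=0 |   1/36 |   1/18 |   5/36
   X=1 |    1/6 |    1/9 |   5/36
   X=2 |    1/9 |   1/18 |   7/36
I(X;Y) = 0.0188 dits

Mutual information has multiple equivalent forms:
- I(X;Y) = H(X) - H(X|Y)
- I(X;Y) = H(Y) - H(Y|X)
- I(X;Y) = H(X) + H(Y) - H(X,Y)

Computing all quantities:
H(X) = 0.4633, H(Y) = 0.4564, H(X,Y) = 0.9009
H(X|Y) = 0.4445, H(Y|X) = 0.4376

Verification:
H(X) - H(X|Y) = 0.4633 - 0.4445 = 0.0188
H(Y) - H(Y|X) = 0.4564 - 0.4376 = 0.0188
H(X) + H(Y) - H(X,Y) = 0.4633 + 0.4564 - 0.9009 = 0.0188

All forms give I(X;Y) = 0.0188 dits. ✓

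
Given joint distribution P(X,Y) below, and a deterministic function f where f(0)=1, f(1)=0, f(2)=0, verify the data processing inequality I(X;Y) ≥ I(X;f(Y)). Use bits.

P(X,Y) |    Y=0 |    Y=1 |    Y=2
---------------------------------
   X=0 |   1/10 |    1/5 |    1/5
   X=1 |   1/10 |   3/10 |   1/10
I(X;Y) = 0.0390, I(X;f(Y)) = 0.0000, inequality holds: 0.0390 ≥ 0.0000

Data Processing Inequality: For any Markov chain X → Y → Z, we have I(X;Y) ≥ I(X;Z).

Here Z = f(Y) is a deterministic function of Y, forming X → Y → Z.

Original I(X;Y) = 0.0390 bits

After applying f:
P(X,Z) where Z=f(Y):
- P(X,Z=0) = P(X,Y=1) + P(X,Y=2)
- P(X,Z=1) = P(X,Y=0)

I(X;Z) = I(X;f(Y)) = 0.0000 bits

Verification: 0.0390 ≥ 0.0000 ✓

Information cannot be created by processing; the function f can only lose information about X.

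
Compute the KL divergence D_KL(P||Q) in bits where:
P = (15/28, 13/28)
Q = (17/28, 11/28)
0.0152 bits

KL divergence: D_KL(P||Q) = Σ p(x) log(p(x)/q(x))

Computing term by term:
  x=0: 15/28 × log_2[(15/28)/(17/28)] = 15/28 × -0.1806 = -0.0967
  x=1: 13/28 × log_2[(13/28)/(11/28)] = 13/28 × 0.2410 = 0.1119

D_KL(P||Q) = 0.0152 bits

Note: KL divergence is always non-negative and equals 0 iff P = Q.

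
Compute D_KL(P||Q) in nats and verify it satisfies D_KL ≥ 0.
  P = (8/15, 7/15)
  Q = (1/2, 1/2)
0.0022 nats

KL divergence satisfies the Gibbs inequality: D_KL(P||Q) ≥ 0 for all distributions P, Q.

D_KL(P||Q) = Σ p(x) log(p(x)/q(x))
Term by term:
  x=0: 8/15 × log_e[(8/15)/(1/2)] = 0.0344
  x=1: 7/15 × log_e[(7/15)/(1/2)] = -0.0322
D_KL(P||Q) = 0.0022 nats

D_KL(P||Q) = 0.0022 ≥ 0 ✓

This non-negativity is a fundamental property: relative entropy cannot be negative because it measures how different Q is from P.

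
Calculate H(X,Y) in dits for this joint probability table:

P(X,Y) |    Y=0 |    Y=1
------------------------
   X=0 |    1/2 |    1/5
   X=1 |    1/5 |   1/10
0.5301 dits

Joint entropy is H(X,Y) = -Σ_{x,y} p(x,y) log p(x,y).

Summing over all non-zero entries:
H(X,Y) = -[1/2·log_10(1/2) + 1/5·log_10(1/5) + 1/5·log_10(1/5) + 1/10·log_10(1/10)]
H(X,Y) = 0.5301 dits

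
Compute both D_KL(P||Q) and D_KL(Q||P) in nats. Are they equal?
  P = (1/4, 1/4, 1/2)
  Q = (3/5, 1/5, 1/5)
D_KL(P||Q) = 0.2951, D_KL(Q||P) = 0.2974

KL divergence is not symmetric: D_KL(P||Q) ≠ D_KL(Q||P) in general.

D_KL(P||Q) = 0.2951 nats
D_KL(Q||P) = 0.2974 nats

No, they are not equal!

This asymmetry is why KL divergence is not a true distance metric.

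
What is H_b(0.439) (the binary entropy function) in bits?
0.9892 bits

The binary entropy function is:
H(p) = -p log(p) - (1-p) log(1-p)

H(0.439) = -0.439 × log_2(0.439) - 0.561 × log_2(0.561)
H(0.439) = 0.9892 bits

Note: Binary entropy is maximized at p=0.5 (H=1 bit) and minimized at p=0 or p=1 (H=0).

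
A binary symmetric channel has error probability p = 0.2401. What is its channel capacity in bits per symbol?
0.2048 bits

For a binary symmetric channel (BSC) with error probability p:
Capacity C = 1 - H(p) bits per symbol

where H(p) = -p log₂(p) - (1-p) log₂(1-p) is the binary entropy function.

H(0.2401) = 0.7952 bits
C = 1 - 0.7952 = 0.2048 bits per symbol

This means we can reliably transmit up to 0.2048 bits of information per channel use.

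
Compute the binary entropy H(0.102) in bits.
0.4753 bits

The binary entropy function is:
H(p) = -p log(p) - (1-p) log(1-p)

H(0.102) = -0.102 × log_2(0.102) - 0.898 × log_2(0.898)
H(0.102) = 0.4753 bits

Note: Binary entropy is maximized at p=0.5 (H=1 bit) and minimized at p=0 or p=1 (H=0).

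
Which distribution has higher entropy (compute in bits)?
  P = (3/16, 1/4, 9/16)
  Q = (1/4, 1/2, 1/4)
Q

Computing entropies in bits:
H(P) = 1.4197
H(Q) = 1.5000

Distribution Q has higher entropy.

Intuition: The distribution closer to uniform (more spread out) has higher entropy.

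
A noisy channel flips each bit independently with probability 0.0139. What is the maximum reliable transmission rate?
0.8943 bits

For a binary symmetric channel (BSC) with error probability p:
Capacity C = 1 - H(p) bits per symbol

where H(p) = -p log₂(p) - (1-p) log₂(1-p) is the binary entropy function.

H(0.0139) = 0.1057 bits
C = 1 - 0.1057 = 0.8943 bits per symbol

This means we can reliably transmit up to 0.8943 bits of information per channel use.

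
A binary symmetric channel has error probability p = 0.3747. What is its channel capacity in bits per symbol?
0.0458 bits

For a binary symmetric channel (BSC) with error probability p:
Capacity C = 1 - H(p) bits per symbol

where H(p) = -p log₂(p) - (1-p) log₂(1-p) is the binary entropy function.

H(0.3747) = 0.9542 bits
C = 1 - 0.9542 = 0.0458 bits per symbol

This means we can reliably transmit up to 0.0458 bits of information per channel use.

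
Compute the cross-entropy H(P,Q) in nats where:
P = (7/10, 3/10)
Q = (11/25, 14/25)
0.7486 nats

Cross-entropy: H(P,Q) = -Σ p(x) log q(x)

Alternatively: H(P,Q) = H(P) + D_KL(P||Q)
H(P) = 0.6109 nats
D_KL(P||Q) = 0.1378 nats

H(P,Q) = 0.6109 + 0.1378 = 0.7486 nats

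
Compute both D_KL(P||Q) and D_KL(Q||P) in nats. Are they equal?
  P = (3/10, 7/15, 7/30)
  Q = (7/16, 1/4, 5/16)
D_KL(P||Q) = 0.1099, D_KL(Q||P) = 0.1003

KL divergence is not symmetric: D_KL(P||Q) ≠ D_KL(Q||P) in general.

D_KL(P||Q) = 0.1099 nats
D_KL(Q||P) = 0.1003 nats

No, they are not equal!

This asymmetry is why KL divergence is not a true distance metric.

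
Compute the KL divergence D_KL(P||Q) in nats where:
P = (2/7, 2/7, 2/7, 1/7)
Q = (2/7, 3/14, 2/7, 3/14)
0.0243 nats

KL divergence: D_KL(P||Q) = Σ p(x) log(p(x)/q(x))

Computing term by term:
  x=0: 2/7 × log_e[(2/7)/(2/7)] = 2/7 × 0.0000 = 0.0000
  x=1: 2/7 × log_e[(2/7)/(3/14)] = 2/7 × 0.2877 = 0.0822
  x=2: 2/7 × log_e[(2/7)/(2/7)] = 2/7 × 0.0000 = 0.0000
  x=3: 1/7 × log_e[(1/7)/(3/14)] = 1/7 × -0.4055 = -0.0579

D_KL(P||Q) = 0.0243 nats

Note: KL divergence is always non-negative and equals 0 iff P = Q.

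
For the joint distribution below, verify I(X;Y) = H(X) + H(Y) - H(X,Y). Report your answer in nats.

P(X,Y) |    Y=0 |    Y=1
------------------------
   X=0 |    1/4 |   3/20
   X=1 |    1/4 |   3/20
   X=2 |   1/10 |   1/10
I(X;Y) = 0.0051 nats

Mutual information has multiple equivalent forms:
- I(X;Y) = H(X) - H(X|Y)
- I(X;Y) = H(Y) - H(Y|X)
- I(X;Y) = H(X) + H(Y) - H(X,Y)

Computing all quantities:
H(X) = 1.0549, H(Y) = 0.6730, H(X,Y) = 1.7228
H(X|Y) = 1.0498, H(Y|X) = 0.6679

Verification:
H(X) - H(X|Y) = 1.0549 - 1.0498 = 0.0051
H(Y) - H(Y|X) = 0.6730 - 0.6679 = 0.0051
H(X) + H(Y) - H(X,Y) = 1.0549 + 0.6730 - 1.7228 = 0.0051

All forms give I(X;Y) = 0.0051 nats. ✓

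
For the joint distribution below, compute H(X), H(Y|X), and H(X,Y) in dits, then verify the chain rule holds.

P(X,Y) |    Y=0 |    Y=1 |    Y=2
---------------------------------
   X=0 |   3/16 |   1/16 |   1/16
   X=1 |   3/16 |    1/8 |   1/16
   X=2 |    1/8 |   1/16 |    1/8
H(X,Y) = 0.9123, H(X) = 0.4755, H(Y|X) = 0.4369 (all in dits)

Chain rule: H(X,Y) = H(X) + H(Y|X)

Left side — joint entropy directly:
H(X,Y) = -Σ p(x,y) log p(x,y) = 0.9123 dits

Right side — compute H(Y|X) from the conditional distributions:
P(X) = (5/16, 3/8, 5/16), so H(X) = 0.4755 dits
H(Y|X) = Σ_x P(X=x) · H(Y|X=x):
  P(Y|X=0) = (3/5, 1/5, 1/5), H(Y|X=0) = 0.4127, weight P(X=0) = 5/16
  P(Y|X=1) = (1/2, 1/3, 1/6), H(Y|X=1) = 0.4392, weight P(X=1) = 3/8
  P(Y|X=2) = (2/5, 1/5, 2/5), H(Y|X=2) = 0.4581, weight P(X=2) = 5/16
H(Y|X) = 0.4369 dits

H(X) + H(Y|X) = 0.4755 + 0.4369 = 0.9123 dits

Both sides equal 0.9123 dits. ✓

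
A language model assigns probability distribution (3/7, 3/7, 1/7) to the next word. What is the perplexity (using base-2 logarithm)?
2.7298

Perplexity is 2^H (or exp(H) for natural log).

First, H = -Σ p log p = 1.4488 bits
Perplexity = 2^1.4488 = 2.7298

Interpretation: The model's uncertainty is equivalent to choosing uniformly among 2.7 options.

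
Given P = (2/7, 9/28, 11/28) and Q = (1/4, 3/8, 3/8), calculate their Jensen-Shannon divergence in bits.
0.0025 bits

Jensen-Shannon divergence is:
JSD(P||Q) = 0.5 × D_KL(P||M) + 0.5 × D_KL(Q||M)
where M = 0.5 × (P + Q) is the mixture distribution.

M = 0.5 × (2/7, 9/28, 11/28) + 0.5 × (1/4, 3/8, 3/8) = (0.267857, 0.348214, 0.383929)

D_KL(P||M) = 0.0025 bits
D_KL(Q||M) = 0.0025 bits

JSD(P||Q) = 0.5 × 0.0025 + 0.5 × 0.0025 = 0.0025 bits

Unlike KL divergence, JSD is symmetric and bounded: 0 ≤ JSD ≤ log(2).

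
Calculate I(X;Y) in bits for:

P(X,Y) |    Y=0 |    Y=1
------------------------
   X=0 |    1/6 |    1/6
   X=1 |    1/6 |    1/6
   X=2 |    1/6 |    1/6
0.0000 bits

Mutual information: I(X;Y) = H(X) + H(Y) - H(X,Y)

Marginals:
P(X) = (1/3, 1/3, 1/3), H(X) = 1.5850 bits
P(Y) = (1/2, 1/2), H(Y) = 1.0000 bits

Joint entropy: H(X,Y) = 2.5850 bits

I(X;Y) = 1.5850 + 1.0000 - 2.5850 = 0.0000 bits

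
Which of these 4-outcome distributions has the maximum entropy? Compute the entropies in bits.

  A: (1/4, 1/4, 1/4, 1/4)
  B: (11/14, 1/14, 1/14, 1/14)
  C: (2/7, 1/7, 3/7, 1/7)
A

For a discrete distribution over n outcomes, entropy is maximized by the uniform distribution.

Computing entropies:
H(A) = 2.0000 bits
H(B) = 1.0892 bits
H(C) = 1.8424 bits

The uniform distribution (where all probabilities equal 1/4) achieves the maximum entropy of log_2(4) = 2.0000 bits.

Distribution A has the highest entropy.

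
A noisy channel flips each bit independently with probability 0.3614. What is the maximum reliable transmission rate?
0.0562 bits

For a binary symmetric channel (BSC) with error probability p:
Capacity C = 1 - H(p) bits per symbol

where H(p) = -p log₂(p) - (1-p) log₂(1-p) is the binary entropy function.

H(0.3614) = 0.9438 bits
C = 1 - 0.9438 = 0.0562 bits per symbol

This means we can reliably transmit up to 0.0562 bits of information per channel use.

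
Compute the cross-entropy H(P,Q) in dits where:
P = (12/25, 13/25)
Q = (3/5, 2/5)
0.3134 dits

Cross-entropy: H(P,Q) = -Σ p(x) log q(x)

Alternatively: H(P,Q) = H(P) + D_KL(P||Q)
H(P) = 0.3007 dits
D_KL(P||Q) = 0.0127 dits

H(P,Q) = 0.3007 + 0.0127 = 0.3134 dits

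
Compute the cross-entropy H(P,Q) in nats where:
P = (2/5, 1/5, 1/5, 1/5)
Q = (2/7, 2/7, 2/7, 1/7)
1.3914 nats

Cross-entropy: H(P,Q) = -Σ p(x) log q(x)

Alternatively: H(P,Q) = H(P) + D_KL(P||Q)
H(P) = 1.3322 nats
D_KL(P||Q) = 0.0592 nats

H(P,Q) = 1.3322 + 0.0592 = 1.3914 nats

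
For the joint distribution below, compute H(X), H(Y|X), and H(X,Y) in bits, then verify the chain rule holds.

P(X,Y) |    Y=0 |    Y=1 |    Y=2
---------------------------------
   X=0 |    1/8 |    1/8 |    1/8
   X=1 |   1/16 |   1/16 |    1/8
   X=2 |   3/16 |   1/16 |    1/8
H(X,Y) = 3.0778, H(X) = 1.5613, H(Y|X) = 1.5165 (all in bits)

Chain rule: H(X,Y) = H(X) + H(Y|X)

Left side — joint entropy directly:
H(X,Y) = -Σ p(x,y) log p(x,y) = 3.0778 bits

Right side — compute H(Y|X) from the conditional distributions:
P(X) = (3/8, 1/4, 3/8), so H(X) = 1.5613 bits
H(Y|X) = Σ_x P(X=x) · H(Y|X=x):
  P(Y|X=0) = (1/3, 1/3, 1/3), H(Y|X=0) = 1.5850, weight P(X=0) = 3/8
  P(Y|X=1) = (1/4, 1/4, 1/2), H(Y|X=1) = 1.5000, weight P(X=1) = 1/4
  P(Y|X=2) = (1/2, 1/6, 1/3), H(Y|X=2) = 1.4591, weight P(X=2) = 3/8
H(Y|X) = 1.5165 bits

H(X) + H(Y|X) = 1.5613 + 1.5165 = 3.0778 bits

Both sides equal 3.0778 bits. ✓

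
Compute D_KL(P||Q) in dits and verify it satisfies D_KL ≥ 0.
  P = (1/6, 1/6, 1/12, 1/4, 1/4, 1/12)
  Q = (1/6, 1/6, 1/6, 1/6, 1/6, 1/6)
0.0379 dits

KL divergence satisfies the Gibbs inequality: D_KL(P||Q) ≥ 0 for all distributions P, Q.

D_KL(P||Q) = Σ p(x) log(p(x)/q(x))
Term by term:
  x=0: 1/6 × log_10[(1/6)/(1/6)] = 0.0000
  x=1: 1/6 × log_10[(1/6)/(1/6)] = 0.0000
  x=2: 1/12 × log_10[(1/12)/(1/6)] = -0.0251
  x=3: 1/4 × log_10[(1/4)/(1/6)] = 0.0440
  x=4: 1/4 × log_10[(1/4)/(1/6)] = 0.0440
  x=5: 1/12 × log_10[(1/12)/(1/6)] = -0.0251
D_KL(P||Q) = 0.0379 dits

D_KL(P||Q) = 0.0379 ≥ 0 ✓

This non-negativity is a fundamental property: relative entropy cannot be negative because it measures how different Q is from P.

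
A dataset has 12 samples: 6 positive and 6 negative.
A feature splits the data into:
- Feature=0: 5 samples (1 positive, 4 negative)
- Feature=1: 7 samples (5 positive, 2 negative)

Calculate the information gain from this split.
0.1957 bits

Information Gain = H(Y) - H(Y|Feature)

Before split:
P(positive) = 6/12 = 0.5000
H(Y) = 1.0000 bits

After split:
Feature=0: H = 0.7219 bits (weight = 5/12)
Feature=1: H = 0.8631 bits (weight = 7/12)
H(Y|Feature) = (5/12)×0.7219 + (7/12)×0.8631 = 0.8043 bits

Information Gain = 1.0000 - 0.8043 = 0.1957 bits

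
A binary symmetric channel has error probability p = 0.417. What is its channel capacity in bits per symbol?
0.0200 bits

For a binary symmetric channel (BSC) with error probability p:
Capacity C = 1 - H(p) bits per symbol

where H(p) = -p log₂(p) - (1-p) log₂(1-p) is the binary entropy function.

H(0.417) = 0.9800 bits
C = 1 - 0.9800 = 0.0200 bits per symbol

This means we can reliably transmit up to 0.0200 bits of information per channel use.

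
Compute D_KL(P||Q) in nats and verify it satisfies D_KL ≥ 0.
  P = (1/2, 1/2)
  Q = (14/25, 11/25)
0.0073 nats

KL divergence satisfies the Gibbs inequality: D_KL(P||Q) ≥ 0 for all distributions P, Q.

D_KL(P||Q) = Σ p(x) log(p(x)/q(x))
Term by term:
  x=0: 1/2 × log_e[(1/2)/(14/25)] = -0.0567
  x=1: 1/2 × log_e[(1/2)/(11/25)] = 0.0639
D_KL(P||Q) = 0.0073 nats

D_KL(P||Q) = 0.0073 ≥ 0 ✓

This non-negativity is a fundamental property: relative entropy cannot be negative because it measures how different Q is from P.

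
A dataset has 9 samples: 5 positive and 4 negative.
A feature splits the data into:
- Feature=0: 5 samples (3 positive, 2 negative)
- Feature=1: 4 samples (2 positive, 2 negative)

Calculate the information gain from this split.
0.0072 bits

Information Gain = H(Y) - H(Y|Feature)

Before split:
P(positive) = 5/9 = 0.5556
H(Y) = 0.9911 bits

After split:
Feature=0: H = 0.9710 bits (weight = 5/9)
Feature=1: H = 1.0000 bits (weight = 4/9)
H(Y|Feature) = (5/9)×0.9710 + (4/9)×1.0000 = 0.9839 bits

Information Gain = 0.9911 - 0.9839 = 0.0072 bits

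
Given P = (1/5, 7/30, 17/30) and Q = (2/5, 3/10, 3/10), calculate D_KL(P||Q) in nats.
0.1631 nats

KL divergence: D_KL(P||Q) = Σ p(x) log(p(x)/q(x))

Computing term by term:
  x=0: 1/5 × log_e[(1/5)/(2/5)] = 1/5 × -0.6931 = -0.1386
  x=1: 7/30 × log_e[(7/30)/(3/10)] = 7/30 × -0.2513 = -0.0586
  x=2: 17/30 × log_e[(17/30)/(3/10)] = 17/30 × 0.6360 = 0.3604

D_KL(P||Q) = 0.1631 nats

Note: KL divergence is always non-negative and equals 0 iff P = Q.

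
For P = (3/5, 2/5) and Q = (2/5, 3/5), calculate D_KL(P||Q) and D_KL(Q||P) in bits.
D_KL(P||Q) = 0.1170, D_KL(Q||P) = 0.1170

KL divergence is not symmetric: D_KL(P||Q) ≠ D_KL(Q||P) in general.

D_KL(P||Q) = 0.1170 bits
D_KL(Q||P) = 0.1170 bits

In this case they happen to be equal (to 4 decimal places).

This asymmetry is why KL divergence is not a true distance metric.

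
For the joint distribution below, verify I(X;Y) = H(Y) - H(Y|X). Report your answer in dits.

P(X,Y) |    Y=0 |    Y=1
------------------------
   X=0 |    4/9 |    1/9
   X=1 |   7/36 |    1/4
I(X;Y) = 0.0310 dits

Mutual information has multiple equivalent forms:
- I(X;Y) = H(X) - H(X|Y)
- I(X;Y) = H(Y) - H(Y|X)
- I(X;Y) = H(X) + H(Y) - H(X,Y)

Computing all quantities:
H(X) = 0.2983, H(Y) = 0.2841, H(X,Y) = 0.5514
H(X|Y) = 0.2673, H(Y|X) = 0.2530

Verification:
H(X) - H(X|Y) = 0.2983 - 0.2673 = 0.0310
H(Y) - H(Y|X) = 0.2841 - 0.2530 = 0.0310
H(X) + H(Y) - H(X,Y) = 0.2983 + 0.2841 - 0.5514 = 0.0310

All forms give I(X;Y) = 0.0310 dits. ✓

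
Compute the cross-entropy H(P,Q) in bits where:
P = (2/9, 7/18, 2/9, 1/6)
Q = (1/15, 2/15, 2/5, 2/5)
2.5127 bits

Cross-entropy: H(P,Q) = -Σ p(x) log q(x)

Alternatively: H(P,Q) = H(P) + D_KL(P||Q)
H(P) = 1.9251 bits
D_KL(P||Q) = 0.5876 bits

H(P,Q) = 1.9251 + 0.5876 = 2.5127 bits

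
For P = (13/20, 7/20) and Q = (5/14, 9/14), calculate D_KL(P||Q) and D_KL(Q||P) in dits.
D_KL(P||Q) = 0.0766, D_KL(Q||P) = 0.0769

KL divergence is not symmetric: D_KL(P||Q) ≠ D_KL(Q||P) in general.

D_KL(P||Q) = 0.0766 dits
D_KL(Q||P) = 0.0769 dits

No, they are not equal!

This asymmetry is why KL divergence is not a true distance metric.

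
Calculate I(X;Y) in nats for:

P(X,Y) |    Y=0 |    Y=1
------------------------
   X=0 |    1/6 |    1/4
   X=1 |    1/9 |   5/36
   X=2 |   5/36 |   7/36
0.0006 nats

Mutual information: I(X;Y) = H(X) + H(Y) - H(X,Y)

Marginals:
P(X) = (5/12, 1/4, 1/3), H(X) = 1.0776 nats
P(Y) = (5/12, 7/12), H(Y) = 0.6792 nats

Joint entropy: H(X,Y) = 1.7561 nats

I(X;Y) = 1.0776 + 0.6792 - 1.7561 = 0.0006 nats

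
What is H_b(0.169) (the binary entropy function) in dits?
0.1973 dits

The binary entropy function is:
H(p) = -p log(p) - (1-p) log(1-p)

H(0.169) = -0.169 × log_10(0.169) - 0.831 × log_10(0.831)
H(0.169) = 0.1973 dits

Note: Binary entropy is maximized at p=0.5 (H=1 bit) and minimized at p=0 or p=1 (H=0).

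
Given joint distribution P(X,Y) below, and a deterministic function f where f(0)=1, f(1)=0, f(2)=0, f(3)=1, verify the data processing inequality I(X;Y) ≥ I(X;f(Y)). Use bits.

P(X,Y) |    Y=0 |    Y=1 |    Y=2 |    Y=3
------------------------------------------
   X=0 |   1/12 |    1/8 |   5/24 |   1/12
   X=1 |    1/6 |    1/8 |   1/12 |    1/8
I(X;Y) = 0.0664, I(X;f(Y)) = 0.0459, inequality holds: 0.0664 ≥ 0.0459

Data Processing Inequality: For any Markov chain X → Y → Z, we have I(X;Y) ≥ I(X;Z).

Here Z = f(Y) is a deterministic function of Y, forming X → Y → Z.

Original I(X;Y) = 0.0664 bits

After applying f:
P(X,Z) where Z=f(Y):
- P(X,Z=0) = P(X,Y=1) + P(X,Y=2)
- P(X,Z=1) = P(X,Y=0) + P(X,Y=3)

I(X;Z) = I(X;f(Y)) = 0.0459 bits

Verification: 0.0664 ≥ 0.0459 ✓

Information cannot be created by processing; the function f can only lose information about X.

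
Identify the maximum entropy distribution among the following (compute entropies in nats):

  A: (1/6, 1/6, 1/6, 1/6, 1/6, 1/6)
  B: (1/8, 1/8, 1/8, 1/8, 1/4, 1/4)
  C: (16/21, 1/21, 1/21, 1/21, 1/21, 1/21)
A

For a discrete distribution over n outcomes, entropy is maximized by the uniform distribution.

Computing entropies:
H(A) = 1.7918 nats
H(B) = 1.7329 nats
H(C) = 0.9321 nats

The uniform distribution (where all probabilities equal 1/6) achieves the maximum entropy of log_e(6) = 1.7918 nats.

Distribution A has the highest entropy.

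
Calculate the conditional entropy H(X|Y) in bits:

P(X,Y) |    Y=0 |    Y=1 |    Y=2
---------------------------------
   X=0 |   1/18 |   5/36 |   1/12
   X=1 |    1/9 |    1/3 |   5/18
0.8472 bits

Using the chain rule: H(X|Y) = H(X,Y) - H(Y)

First, compute H(X,Y) = 2.3198 bits

Marginal P(Y) = (1/6, 17/36, 13/36)
H(Y) = 1.4726 bits

H(X|Y) = H(X,Y) - H(Y) = 2.3198 - 1.4726 = 0.8472 bits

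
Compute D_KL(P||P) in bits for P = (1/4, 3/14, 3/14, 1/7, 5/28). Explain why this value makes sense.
0.0000 bits

KL divergence satisfies the Gibbs inequality: D_KL(P||Q) ≥ 0 for all distributions P, Q.

D_KL(P||Q) = Σ p(x) log(p(x)/q(x))
Each term is p(x) × log_2(p(x)/p(x)) = p(x) × log_2(1) = 0, so the sum is 0.
D_KL(P||Q) = 0.0000 bits

When P = Q, the KL divergence is exactly 0, as there is no 'divergence' between identical distributions.

This non-negativity is a fundamental property: relative entropy cannot be negative because it measures how different Q is from P.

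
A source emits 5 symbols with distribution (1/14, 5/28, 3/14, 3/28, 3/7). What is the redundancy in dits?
0.0785 dits

Redundancy measures how far a source is from maximum entropy:
R = H_max - H(X)

Maximum entropy for 5 symbols: H_max = log_10(5) = 0.6990 dits
Actual entropy: H(X) = 0.6205 dits
Redundancy: R = 0.6990 - 0.6205 = 0.0785 dits

This redundancy represents potential for compression: the source could be compressed by 0.0785 dits per symbol.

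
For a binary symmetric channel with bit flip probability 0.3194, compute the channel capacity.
0.0963 bits

For a binary symmetric channel (BSC) with error probability p:
Capacity C = 1 - H(p) bits per symbol

where H(p) = -p log₂(p) - (1-p) log₂(1-p) is the binary entropy function.

H(0.3194) = 0.9037 bits
C = 1 - 0.9037 = 0.0963 bits per symbol

This means we can reliably transmit up to 0.0963 bits of information per channel use.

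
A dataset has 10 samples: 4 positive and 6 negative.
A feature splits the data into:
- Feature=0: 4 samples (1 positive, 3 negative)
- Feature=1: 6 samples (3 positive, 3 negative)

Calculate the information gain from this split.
0.0464 bits

Information Gain = H(Y) - H(Y|Feature)

Before split:
P(positive) = 4/10 = 0.4000
H(Y) = 0.9710 bits

After split:
Feature=0: H = 0.8113 bits (weight = 4/10)
Feature=1: H = 1.0000 bits (weight = 6/10)
H(Y|Feature) = (4/10)×0.8113 + (6/10)×1.0000 = 0.9245 bits

Information Gain = 0.9710 - 0.9245 = 0.0464 bits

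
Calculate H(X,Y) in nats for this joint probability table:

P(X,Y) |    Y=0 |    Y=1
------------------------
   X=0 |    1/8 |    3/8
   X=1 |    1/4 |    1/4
1.3209 nats

Joint entropy is H(X,Y) = -Σ_{x,y} p(x,y) log p(x,y).

Summing over all non-zero entries:
H(X,Y) = -[1/8·log_e(1/8) + 3/8·log_e(3/8) + 1/4·log_e(1/4) + 1/4·log_e(1/4)]
H(X,Y) = 1.3209 nats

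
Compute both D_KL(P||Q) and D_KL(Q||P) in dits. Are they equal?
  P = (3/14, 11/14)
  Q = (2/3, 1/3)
D_KL(P||Q) = 0.1870, D_KL(Q||P) = 0.2045

KL divergence is not symmetric: D_KL(P||Q) ≠ D_KL(Q||P) in general.

D_KL(P||Q) = 0.1870 dits
D_KL(Q||P) = 0.2045 dits

No, they are not equal!

This asymmetry is why KL divergence is not a true distance metric.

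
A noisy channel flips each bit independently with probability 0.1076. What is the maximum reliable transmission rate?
0.5074 bits

For a binary symmetric channel (BSC) with error probability p:
Capacity C = 1 - H(p) bits per symbol

where H(p) = -p log₂(p) - (1-p) log₂(1-p) is the binary entropy function.

H(0.1076) = 0.4926 bits
C = 1 - 0.4926 = 0.5074 bits per symbol

This means we can reliably transmit up to 0.5074 bits of information per channel use.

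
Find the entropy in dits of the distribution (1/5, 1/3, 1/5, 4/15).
0.5917 dits

Shannon entropy is H(X) = -Σ p(x) log p(x).

For P = (1/5, 1/3, 1/5, 4/15):
H = -1/5 × log_10(1/5) -1/3 × log_10(1/3) -1/5 × log_10(1/5) -4/15 × log_10(4/15)
H = 0.5917 dits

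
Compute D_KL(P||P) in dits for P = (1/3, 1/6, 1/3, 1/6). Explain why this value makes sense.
0.0000 dits

KL divergence satisfies the Gibbs inequality: D_KL(P||Q) ≥ 0 for all distributions P, Q.

D_KL(P||Q) = Σ p(x) log(p(x)/q(x))
Each term is p(x) × log_10(p(x)/p(x)) = p(x) × log_10(1) = 0, so the sum is 0.
D_KL(P||Q) = 0.0000 dits

When P = Q, the KL divergence is exactly 0, as there is no 'divergence' between identical distributions.

This non-negativity is a fundamental property: relative entropy cannot be negative because it measures how different Q is from P.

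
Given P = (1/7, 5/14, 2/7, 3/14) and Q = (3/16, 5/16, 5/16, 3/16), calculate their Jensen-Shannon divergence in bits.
0.0043 bits

Jensen-Shannon divergence is:
JSD(P||Q) = 0.5 × D_KL(P||M) + 0.5 × D_KL(Q||M)
where M = 0.5 × (P + Q) is the mixture distribution.

M = 0.5 × (1/7, 5/14, 2/7, 3/14) + 0.5 × (3/16, 5/16, 5/16, 3/16) = (0.165179, 0.334821, 0.299107, 0.200893)

D_KL(P||M) = 0.0044 bits
D_KL(Q||M) = 0.0043 bits

JSD(P||Q) = 0.5 × 0.0044 + 0.5 × 0.0043 = 0.0043 bits

Unlike KL divergence, JSD is symmetric and bounded: 0 ≤ JSD ≤ log(2).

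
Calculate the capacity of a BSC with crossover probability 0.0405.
0.7554 bits

For a binary symmetric channel (BSC) with error probability p:
Capacity C = 1 - H(p) bits per symbol

where H(p) = -p log₂(p) - (1-p) log₂(1-p) is the binary entropy function.

H(0.0405) = 0.2446 bits
C = 1 - 0.2446 = 0.7554 bits per symbol

This means we can reliably transmit up to 0.7554 bits of information per channel use.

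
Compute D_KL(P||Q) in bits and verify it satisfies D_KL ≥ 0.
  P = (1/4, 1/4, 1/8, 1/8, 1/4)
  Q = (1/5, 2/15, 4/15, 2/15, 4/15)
0.1356 bits

KL divergence satisfies the Gibbs inequality: D_KL(P||Q) ≥ 0 for all distributions P, Q.

D_KL(P||Q) = Σ p(x) log(p(x)/q(x))
Term by term:
  x=0: 1/4 × log_2[(1/4)/(1/5)] = 0.0805
  x=1: 1/4 × log_2[(1/4)/(2/15)] = 0.2267
  x=2: 1/8 × log_2[(1/8)/(4/15)] = -0.1366
  x=3: 1/8 × log_2[(1/8)/(2/15)] = -0.0116
  x=4: 1/4 × log_2[(1/4)/(4/15)] = -0.0233
D_KL(P||Q) = 0.1356 bits

D_KL(P||Q) = 0.1356 ≥ 0 ✓

This non-negativity is a fundamental property: relative entropy cannot be negative because it measures how different Q is from P.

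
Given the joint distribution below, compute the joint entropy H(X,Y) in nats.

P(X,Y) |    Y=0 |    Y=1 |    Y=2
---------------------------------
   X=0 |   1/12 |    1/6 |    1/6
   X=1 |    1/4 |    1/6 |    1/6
1.7482 nats

Joint entropy is H(X,Y) = -Σ_{x,y} p(x,y) log p(x,y).

Summing over all non-zero entries:
H(X,Y) = -[1/12·log_e(1/12) + 1/6·log_e(1/6) + 1/6·log_e(1/6) + 1/4·log_e(1/4) + 1/6·log_e(1/6) + 1/6·log_e(1/6)]
H(X,Y) = 1.7482 nats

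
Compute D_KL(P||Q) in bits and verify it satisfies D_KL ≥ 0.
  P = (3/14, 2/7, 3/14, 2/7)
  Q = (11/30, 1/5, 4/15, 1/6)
0.1355 bits

KL divergence satisfies the Gibbs inequality: D_KL(P||Q) ≥ 0 for all distributions P, Q.

D_KL(P||Q) = Σ p(x) log(p(x)/q(x))
Term by term:
  x=0: 3/14 × log_2[(3/14)/(11/30)] = -0.1661
  x=1: 2/7 × log_2[(2/7)/(1/5)] = 0.1470
  x=2: 3/14 × log_2[(3/14)/(4/15)] = -0.0676
  x=3: 2/7 × log_2[(2/7)/(1/6)] = 0.2222
D_KL(P||Q) = 0.1355 bits

D_KL(P||Q) = 0.1355 ≥ 0 ✓

This non-negativity is a fundamental property: relative entropy cannot be negative because it measures how different Q is from P.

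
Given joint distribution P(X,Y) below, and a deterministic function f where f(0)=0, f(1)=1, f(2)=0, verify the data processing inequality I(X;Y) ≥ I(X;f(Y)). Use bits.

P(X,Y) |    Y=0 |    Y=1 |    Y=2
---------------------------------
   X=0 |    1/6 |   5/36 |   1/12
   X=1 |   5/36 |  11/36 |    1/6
I(X;Y) = 0.0325, I(X;f(Y)) = 0.0143, inequality holds: 0.0325 ≥ 0.0143

Data Processing Inequality: For any Markov chain X → Y → Z, we have I(X;Y) ≥ I(X;Z).

Here Z = f(Y) is a deterministic function of Y, forming X → Y → Z.

Original I(X;Y) = 0.0325 bits

After applying f:
P(X,Z) where Z=f(Y):
- P(X,Z=0) = P(X,Y=0) + P(X,Y=2)
- P(X,Z=1) = P(X,Y=1)

I(X;Z) = I(X;f(Y)) = 0.0143 bits

Verification: 0.0325 ≥ 0.0143 ✓

Information cannot be created by processing; the function f can only lose information about X.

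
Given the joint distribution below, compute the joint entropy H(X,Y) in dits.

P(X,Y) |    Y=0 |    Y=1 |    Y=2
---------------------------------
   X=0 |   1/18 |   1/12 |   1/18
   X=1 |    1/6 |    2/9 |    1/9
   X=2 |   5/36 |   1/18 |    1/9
0.9051 dits

Joint entropy is H(X,Y) = -Σ_{x,y} p(x,y) log p(x,y).

Summing over all non-zero entries:
H(X,Y) = -[1/18·log_10(1/18) + 1/12·log_10(1/12) + 1/18·log_10(1/18) + 1/6·log_10(1/6) + 2/9·log_10(2/9) + 1/9·log_10(1/9) + 5/36·log_10(5/36) + 1/18·log_10(1/18) + 1/9·log_10(1/9)]
H(X,Y) = 0.9051 dits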